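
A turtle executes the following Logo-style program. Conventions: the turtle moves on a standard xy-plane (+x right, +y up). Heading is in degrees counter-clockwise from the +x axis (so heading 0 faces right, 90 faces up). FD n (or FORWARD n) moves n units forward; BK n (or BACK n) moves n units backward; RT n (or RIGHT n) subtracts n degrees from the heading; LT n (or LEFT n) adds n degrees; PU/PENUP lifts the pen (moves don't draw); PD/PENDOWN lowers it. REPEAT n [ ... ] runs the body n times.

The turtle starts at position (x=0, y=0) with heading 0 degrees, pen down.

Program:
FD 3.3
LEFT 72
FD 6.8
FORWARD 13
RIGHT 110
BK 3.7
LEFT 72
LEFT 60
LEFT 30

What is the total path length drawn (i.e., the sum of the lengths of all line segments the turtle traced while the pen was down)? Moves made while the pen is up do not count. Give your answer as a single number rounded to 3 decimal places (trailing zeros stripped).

Answer: 26.8

Derivation:
Executing turtle program step by step:
Start: pos=(0,0), heading=0, pen down
FD 3.3: (0,0) -> (3.3,0) [heading=0, draw]
LT 72: heading 0 -> 72
FD 6.8: (3.3,0) -> (5.401,6.467) [heading=72, draw]
FD 13: (5.401,6.467) -> (9.419,18.831) [heading=72, draw]
RT 110: heading 72 -> 322
BK 3.7: (9.419,18.831) -> (6.503,21.109) [heading=322, draw]
LT 72: heading 322 -> 34
LT 60: heading 34 -> 94
LT 30: heading 94 -> 124
Final: pos=(6.503,21.109), heading=124, 4 segment(s) drawn

Segment lengths:
  seg 1: (0,0) -> (3.3,0), length = 3.3
  seg 2: (3.3,0) -> (5.401,6.467), length = 6.8
  seg 3: (5.401,6.467) -> (9.419,18.831), length = 13
  seg 4: (9.419,18.831) -> (6.503,21.109), length = 3.7
Total = 26.8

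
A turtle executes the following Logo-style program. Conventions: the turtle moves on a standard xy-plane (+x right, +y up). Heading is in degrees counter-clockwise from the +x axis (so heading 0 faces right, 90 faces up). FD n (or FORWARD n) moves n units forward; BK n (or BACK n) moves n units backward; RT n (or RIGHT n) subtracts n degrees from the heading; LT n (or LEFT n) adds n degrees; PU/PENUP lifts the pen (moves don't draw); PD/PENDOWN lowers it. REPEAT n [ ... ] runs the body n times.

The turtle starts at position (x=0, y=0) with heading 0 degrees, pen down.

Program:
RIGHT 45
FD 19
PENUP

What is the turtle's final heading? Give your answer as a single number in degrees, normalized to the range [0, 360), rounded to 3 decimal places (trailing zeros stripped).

Executing turtle program step by step:
Start: pos=(0,0), heading=0, pen down
RT 45: heading 0 -> 315
FD 19: (0,0) -> (13.435,-13.435) [heading=315, draw]
PU: pen up
Final: pos=(13.435,-13.435), heading=315, 1 segment(s) drawn

Answer: 315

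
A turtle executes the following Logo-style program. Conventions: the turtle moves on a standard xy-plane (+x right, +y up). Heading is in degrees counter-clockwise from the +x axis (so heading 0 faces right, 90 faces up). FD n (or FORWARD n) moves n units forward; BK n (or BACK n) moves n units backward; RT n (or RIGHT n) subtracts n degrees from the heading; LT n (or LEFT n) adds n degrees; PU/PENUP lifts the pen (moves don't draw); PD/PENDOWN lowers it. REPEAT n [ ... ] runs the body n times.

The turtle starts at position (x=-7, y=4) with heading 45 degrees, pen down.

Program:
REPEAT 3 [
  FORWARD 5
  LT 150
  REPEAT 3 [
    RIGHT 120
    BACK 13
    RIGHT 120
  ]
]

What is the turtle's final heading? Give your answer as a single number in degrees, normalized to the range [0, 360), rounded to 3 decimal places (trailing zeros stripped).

Executing turtle program step by step:
Start: pos=(-7,4), heading=45, pen down
REPEAT 3 [
  -- iteration 1/3 --
  FD 5: (-7,4) -> (-3.464,7.536) [heading=45, draw]
  LT 150: heading 45 -> 195
  REPEAT 3 [
    -- iteration 1/3 --
    RT 120: heading 195 -> 75
    BK 13: (-3.464,7.536) -> (-6.829,-5.022) [heading=75, draw]
    RT 120: heading 75 -> 315
    -- iteration 2/3 --
    RT 120: heading 315 -> 195
    BK 13: (-6.829,-5.022) -> (5.728,-1.657) [heading=195, draw]
    RT 120: heading 195 -> 75
    -- iteration 3/3 --
    RT 120: heading 75 -> 315
    BK 13: (5.728,-1.657) -> (-3.464,7.536) [heading=315, draw]
    RT 120: heading 315 -> 195
  ]
  -- iteration 2/3 --
  FD 5: (-3.464,7.536) -> (-8.294,6.241) [heading=195, draw]
  LT 150: heading 195 -> 345
  REPEAT 3 [
    -- iteration 1/3 --
    RT 120: heading 345 -> 225
    BK 13: (-8.294,6.241) -> (0.898,15.434) [heading=225, draw]
    RT 120: heading 225 -> 105
    -- iteration 2/3 --
    RT 120: heading 105 -> 345
    BK 13: (0.898,15.434) -> (-11.659,18.798) [heading=345, draw]
    RT 120: heading 345 -> 225
    -- iteration 3/3 --
    RT 120: heading 225 -> 105
    BK 13: (-11.659,18.798) -> (-8.294,6.241) [heading=105, draw]
    RT 120: heading 105 -> 345
  ]
  -- iteration 3/3 --
  FD 5: (-8.294,6.241) -> (-3.464,4.947) [heading=345, draw]
  LT 150: heading 345 -> 135
  REPEAT 3 [
    -- iteration 1/3 --
    RT 120: heading 135 -> 15
    BK 13: (-3.464,4.947) -> (-16.022,1.583) [heading=15, draw]
    RT 120: heading 15 -> 255
    -- iteration 2/3 --
    RT 120: heading 255 -> 135
    BK 13: (-16.022,1.583) -> (-6.829,-7.61) [heading=135, draw]
    RT 120: heading 135 -> 15
    -- iteration 3/3 --
    RT 120: heading 15 -> 255
    BK 13: (-6.829,-7.61) -> (-3.464,4.947) [heading=255, draw]
    RT 120: heading 255 -> 135
  ]
]
Final: pos=(-3.464,4.947), heading=135, 12 segment(s) drawn

Answer: 135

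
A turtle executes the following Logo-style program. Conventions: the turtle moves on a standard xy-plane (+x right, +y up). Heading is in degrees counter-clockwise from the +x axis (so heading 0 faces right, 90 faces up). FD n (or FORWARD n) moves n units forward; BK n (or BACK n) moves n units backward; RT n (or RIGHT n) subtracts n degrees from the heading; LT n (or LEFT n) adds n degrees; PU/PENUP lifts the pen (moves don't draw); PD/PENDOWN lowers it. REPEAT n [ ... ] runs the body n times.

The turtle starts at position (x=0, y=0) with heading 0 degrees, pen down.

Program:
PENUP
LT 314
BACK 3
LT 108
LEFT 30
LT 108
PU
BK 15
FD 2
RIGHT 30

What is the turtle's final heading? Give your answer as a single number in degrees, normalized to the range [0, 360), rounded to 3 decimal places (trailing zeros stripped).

Answer: 170

Derivation:
Executing turtle program step by step:
Start: pos=(0,0), heading=0, pen down
PU: pen up
LT 314: heading 0 -> 314
BK 3: (0,0) -> (-2.084,2.158) [heading=314, move]
LT 108: heading 314 -> 62
LT 30: heading 62 -> 92
LT 108: heading 92 -> 200
PU: pen up
BK 15: (-2.084,2.158) -> (12.011,7.288) [heading=200, move]
FD 2: (12.011,7.288) -> (10.132,6.604) [heading=200, move]
RT 30: heading 200 -> 170
Final: pos=(10.132,6.604), heading=170, 0 segment(s) drawn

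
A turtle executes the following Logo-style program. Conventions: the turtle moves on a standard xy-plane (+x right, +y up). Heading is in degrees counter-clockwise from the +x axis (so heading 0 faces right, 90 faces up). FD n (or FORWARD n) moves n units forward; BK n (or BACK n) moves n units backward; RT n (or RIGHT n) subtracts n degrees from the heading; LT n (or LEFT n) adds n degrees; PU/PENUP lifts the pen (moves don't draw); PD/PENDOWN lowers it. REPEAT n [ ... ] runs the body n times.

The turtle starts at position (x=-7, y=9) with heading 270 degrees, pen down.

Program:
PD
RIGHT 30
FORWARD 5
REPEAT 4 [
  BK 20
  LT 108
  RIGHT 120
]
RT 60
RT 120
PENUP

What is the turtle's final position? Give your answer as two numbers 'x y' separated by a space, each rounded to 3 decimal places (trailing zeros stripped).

Executing turtle program step by step:
Start: pos=(-7,9), heading=270, pen down
PD: pen down
RT 30: heading 270 -> 240
FD 5: (-7,9) -> (-9.5,4.67) [heading=240, draw]
REPEAT 4 [
  -- iteration 1/4 --
  BK 20: (-9.5,4.67) -> (0.5,21.99) [heading=240, draw]
  LT 108: heading 240 -> 348
  RT 120: heading 348 -> 228
  -- iteration 2/4 --
  BK 20: (0.5,21.99) -> (13.883,36.853) [heading=228, draw]
  LT 108: heading 228 -> 336
  RT 120: heading 336 -> 216
  -- iteration 3/4 --
  BK 20: (13.883,36.853) -> (30.063,48.609) [heading=216, draw]
  LT 108: heading 216 -> 324
  RT 120: heading 324 -> 204
  -- iteration 4/4 --
  BK 20: (30.063,48.609) -> (48.334,56.744) [heading=204, draw]
  LT 108: heading 204 -> 312
  RT 120: heading 312 -> 192
]
RT 60: heading 192 -> 132
RT 120: heading 132 -> 12
PU: pen up
Final: pos=(48.334,56.744), heading=12, 5 segment(s) drawn

Answer: 48.334 56.744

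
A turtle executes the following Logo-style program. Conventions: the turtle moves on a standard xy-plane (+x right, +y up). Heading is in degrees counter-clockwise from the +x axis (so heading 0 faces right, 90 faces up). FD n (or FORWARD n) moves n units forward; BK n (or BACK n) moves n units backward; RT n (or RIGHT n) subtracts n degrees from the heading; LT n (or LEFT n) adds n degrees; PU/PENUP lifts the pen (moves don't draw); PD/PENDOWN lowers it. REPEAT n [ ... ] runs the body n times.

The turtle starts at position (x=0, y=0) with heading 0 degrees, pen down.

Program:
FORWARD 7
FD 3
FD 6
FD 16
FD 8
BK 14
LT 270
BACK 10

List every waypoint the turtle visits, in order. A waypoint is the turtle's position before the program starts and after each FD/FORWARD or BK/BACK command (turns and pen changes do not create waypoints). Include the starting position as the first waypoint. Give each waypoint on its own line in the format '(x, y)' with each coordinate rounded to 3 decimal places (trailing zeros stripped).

Executing turtle program step by step:
Start: pos=(0,0), heading=0, pen down
FD 7: (0,0) -> (7,0) [heading=0, draw]
FD 3: (7,0) -> (10,0) [heading=0, draw]
FD 6: (10,0) -> (16,0) [heading=0, draw]
FD 16: (16,0) -> (32,0) [heading=0, draw]
FD 8: (32,0) -> (40,0) [heading=0, draw]
BK 14: (40,0) -> (26,0) [heading=0, draw]
LT 270: heading 0 -> 270
BK 10: (26,0) -> (26,10) [heading=270, draw]
Final: pos=(26,10), heading=270, 7 segment(s) drawn
Waypoints (8 total):
(0, 0)
(7, 0)
(10, 0)
(16, 0)
(32, 0)
(40, 0)
(26, 0)
(26, 10)

Answer: (0, 0)
(7, 0)
(10, 0)
(16, 0)
(32, 0)
(40, 0)
(26, 0)
(26, 10)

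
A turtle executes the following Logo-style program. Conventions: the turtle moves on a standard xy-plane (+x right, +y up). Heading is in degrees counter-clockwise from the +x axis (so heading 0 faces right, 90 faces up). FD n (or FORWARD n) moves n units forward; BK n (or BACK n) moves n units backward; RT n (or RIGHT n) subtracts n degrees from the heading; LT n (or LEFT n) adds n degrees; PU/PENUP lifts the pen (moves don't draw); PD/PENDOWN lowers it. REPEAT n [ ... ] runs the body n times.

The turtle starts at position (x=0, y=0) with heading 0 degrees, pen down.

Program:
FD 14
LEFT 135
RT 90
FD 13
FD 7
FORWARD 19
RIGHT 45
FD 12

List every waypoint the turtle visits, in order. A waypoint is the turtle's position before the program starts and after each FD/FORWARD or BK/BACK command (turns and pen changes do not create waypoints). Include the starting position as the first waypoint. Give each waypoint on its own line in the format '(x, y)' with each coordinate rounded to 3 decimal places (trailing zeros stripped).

Executing turtle program step by step:
Start: pos=(0,0), heading=0, pen down
FD 14: (0,0) -> (14,0) [heading=0, draw]
LT 135: heading 0 -> 135
RT 90: heading 135 -> 45
FD 13: (14,0) -> (23.192,9.192) [heading=45, draw]
FD 7: (23.192,9.192) -> (28.142,14.142) [heading=45, draw]
FD 19: (28.142,14.142) -> (41.577,27.577) [heading=45, draw]
RT 45: heading 45 -> 0
FD 12: (41.577,27.577) -> (53.577,27.577) [heading=0, draw]
Final: pos=(53.577,27.577), heading=0, 5 segment(s) drawn
Waypoints (6 total):
(0, 0)
(14, 0)
(23.192, 9.192)
(28.142, 14.142)
(41.577, 27.577)
(53.577, 27.577)

Answer: (0, 0)
(14, 0)
(23.192, 9.192)
(28.142, 14.142)
(41.577, 27.577)
(53.577, 27.577)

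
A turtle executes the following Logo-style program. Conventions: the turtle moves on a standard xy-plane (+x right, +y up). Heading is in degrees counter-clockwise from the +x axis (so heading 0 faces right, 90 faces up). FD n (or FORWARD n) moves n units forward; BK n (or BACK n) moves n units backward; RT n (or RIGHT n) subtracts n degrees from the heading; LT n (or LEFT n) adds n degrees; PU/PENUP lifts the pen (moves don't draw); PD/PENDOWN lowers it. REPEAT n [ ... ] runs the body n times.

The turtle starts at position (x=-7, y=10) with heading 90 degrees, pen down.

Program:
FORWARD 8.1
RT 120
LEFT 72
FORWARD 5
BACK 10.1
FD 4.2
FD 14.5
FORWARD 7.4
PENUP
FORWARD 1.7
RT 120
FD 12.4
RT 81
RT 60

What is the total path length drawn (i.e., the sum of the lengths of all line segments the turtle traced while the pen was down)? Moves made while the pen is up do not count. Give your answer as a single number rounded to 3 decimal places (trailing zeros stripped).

Answer: 49.3

Derivation:
Executing turtle program step by step:
Start: pos=(-7,10), heading=90, pen down
FD 8.1: (-7,10) -> (-7,18.1) [heading=90, draw]
RT 120: heading 90 -> 330
LT 72: heading 330 -> 42
FD 5: (-7,18.1) -> (-3.284,21.446) [heading=42, draw]
BK 10.1: (-3.284,21.446) -> (-10.79,14.687) [heading=42, draw]
FD 4.2: (-10.79,14.687) -> (-7.669,17.498) [heading=42, draw]
FD 14.5: (-7.669,17.498) -> (3.107,27.2) [heading=42, draw]
FD 7.4: (3.107,27.2) -> (8.606,32.152) [heading=42, draw]
PU: pen up
FD 1.7: (8.606,32.152) -> (9.869,33.289) [heading=42, move]
RT 120: heading 42 -> 282
FD 12.4: (9.869,33.289) -> (12.447,21.16) [heading=282, move]
RT 81: heading 282 -> 201
RT 60: heading 201 -> 141
Final: pos=(12.447,21.16), heading=141, 6 segment(s) drawn

Segment lengths:
  seg 1: (-7,10) -> (-7,18.1), length = 8.1
  seg 2: (-7,18.1) -> (-3.284,21.446), length = 5
  seg 3: (-3.284,21.446) -> (-10.79,14.687), length = 10.1
  seg 4: (-10.79,14.687) -> (-7.669,17.498), length = 4.2
  seg 5: (-7.669,17.498) -> (3.107,27.2), length = 14.5
  seg 6: (3.107,27.2) -> (8.606,32.152), length = 7.4
Total = 49.3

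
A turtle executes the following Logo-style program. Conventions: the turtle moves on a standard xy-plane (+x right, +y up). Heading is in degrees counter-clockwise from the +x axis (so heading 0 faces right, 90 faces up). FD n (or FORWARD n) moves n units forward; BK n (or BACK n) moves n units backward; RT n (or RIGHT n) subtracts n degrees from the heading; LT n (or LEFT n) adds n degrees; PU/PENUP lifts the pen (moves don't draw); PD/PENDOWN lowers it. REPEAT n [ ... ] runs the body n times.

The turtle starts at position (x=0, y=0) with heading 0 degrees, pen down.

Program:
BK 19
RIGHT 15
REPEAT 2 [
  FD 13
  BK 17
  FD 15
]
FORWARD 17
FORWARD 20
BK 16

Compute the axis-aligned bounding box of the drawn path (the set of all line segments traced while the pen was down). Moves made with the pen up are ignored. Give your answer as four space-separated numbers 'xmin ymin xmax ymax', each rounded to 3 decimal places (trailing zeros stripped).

Executing turtle program step by step:
Start: pos=(0,0), heading=0, pen down
BK 19: (0,0) -> (-19,0) [heading=0, draw]
RT 15: heading 0 -> 345
REPEAT 2 [
  -- iteration 1/2 --
  FD 13: (-19,0) -> (-6.443,-3.365) [heading=345, draw]
  BK 17: (-6.443,-3.365) -> (-22.864,1.035) [heading=345, draw]
  FD 15: (-22.864,1.035) -> (-8.375,-2.847) [heading=345, draw]
  -- iteration 2/2 --
  FD 13: (-8.375,-2.847) -> (4.182,-6.212) [heading=345, draw]
  BK 17: (4.182,-6.212) -> (-12.239,-1.812) [heading=345, draw]
  FD 15: (-12.239,-1.812) -> (2.25,-5.694) [heading=345, draw]
]
FD 17: (2.25,-5.694) -> (18.671,-10.094) [heading=345, draw]
FD 20: (18.671,-10.094) -> (37.99,-15.27) [heading=345, draw]
BK 16: (37.99,-15.27) -> (22.535,-11.129) [heading=345, draw]
Final: pos=(22.535,-11.129), heading=345, 10 segment(s) drawn

Segment endpoints: x in {-22.864, -19, -12.239, -8.375, -6.443, 0, 2.25, 4.182, 18.671, 22.535, 37.99}, y in {-15.27, -11.129, -10.094, -6.212, -5.694, -3.365, -2.847, -1.812, 0, 1.035}
xmin=-22.864, ymin=-15.27, xmax=37.99, ymax=1.035

Answer: -22.864 -15.27 37.99 1.035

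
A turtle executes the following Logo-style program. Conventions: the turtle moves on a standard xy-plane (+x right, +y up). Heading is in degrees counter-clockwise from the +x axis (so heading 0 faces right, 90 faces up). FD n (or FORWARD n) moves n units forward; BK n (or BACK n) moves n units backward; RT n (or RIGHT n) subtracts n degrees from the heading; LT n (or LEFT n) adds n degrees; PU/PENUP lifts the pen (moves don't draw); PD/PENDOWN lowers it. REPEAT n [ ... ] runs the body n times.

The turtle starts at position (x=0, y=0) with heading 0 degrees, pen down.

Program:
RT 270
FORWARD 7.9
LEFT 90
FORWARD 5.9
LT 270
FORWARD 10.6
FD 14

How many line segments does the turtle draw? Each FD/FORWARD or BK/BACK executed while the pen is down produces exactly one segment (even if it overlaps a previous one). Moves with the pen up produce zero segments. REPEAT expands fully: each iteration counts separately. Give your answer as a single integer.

Executing turtle program step by step:
Start: pos=(0,0), heading=0, pen down
RT 270: heading 0 -> 90
FD 7.9: (0,0) -> (0,7.9) [heading=90, draw]
LT 90: heading 90 -> 180
FD 5.9: (0,7.9) -> (-5.9,7.9) [heading=180, draw]
LT 270: heading 180 -> 90
FD 10.6: (-5.9,7.9) -> (-5.9,18.5) [heading=90, draw]
FD 14: (-5.9,18.5) -> (-5.9,32.5) [heading=90, draw]
Final: pos=(-5.9,32.5), heading=90, 4 segment(s) drawn
Segments drawn: 4

Answer: 4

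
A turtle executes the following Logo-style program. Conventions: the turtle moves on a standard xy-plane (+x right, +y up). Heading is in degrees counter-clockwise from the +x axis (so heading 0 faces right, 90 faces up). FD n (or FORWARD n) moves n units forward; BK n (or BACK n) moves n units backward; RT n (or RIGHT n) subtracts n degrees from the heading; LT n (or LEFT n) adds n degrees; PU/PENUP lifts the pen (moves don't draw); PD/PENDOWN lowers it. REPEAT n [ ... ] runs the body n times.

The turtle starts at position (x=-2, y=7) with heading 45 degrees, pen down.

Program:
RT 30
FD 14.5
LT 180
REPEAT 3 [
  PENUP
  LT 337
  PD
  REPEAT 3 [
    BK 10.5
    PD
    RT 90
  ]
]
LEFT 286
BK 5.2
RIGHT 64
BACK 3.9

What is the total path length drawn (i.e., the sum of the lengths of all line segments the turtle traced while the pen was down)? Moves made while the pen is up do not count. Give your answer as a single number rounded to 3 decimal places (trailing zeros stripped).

Answer: 118.1

Derivation:
Executing turtle program step by step:
Start: pos=(-2,7), heading=45, pen down
RT 30: heading 45 -> 15
FD 14.5: (-2,7) -> (12.006,10.753) [heading=15, draw]
LT 180: heading 15 -> 195
REPEAT 3 [
  -- iteration 1/3 --
  PU: pen up
  LT 337: heading 195 -> 172
  PD: pen down
  REPEAT 3 [
    -- iteration 1/3 --
    BK 10.5: (12.006,10.753) -> (22.404,9.292) [heading=172, draw]
    PD: pen down
    RT 90: heading 172 -> 82
    -- iteration 2/3 --
    BK 10.5: (22.404,9.292) -> (20.942,-1.106) [heading=82, draw]
    PD: pen down
    RT 90: heading 82 -> 352
    -- iteration 3/3 --
    BK 10.5: (20.942,-1.106) -> (10.545,0.355) [heading=352, draw]
    PD: pen down
    RT 90: heading 352 -> 262
  ]
  -- iteration 2/3 --
  PU: pen up
  LT 337: heading 262 -> 239
  PD: pen down
  REPEAT 3 [
    -- iteration 1/3 --
    BK 10.5: (10.545,0.355) -> (15.953,9.355) [heading=239, draw]
    PD: pen down
    RT 90: heading 239 -> 149
    -- iteration 2/3 --
    BK 10.5: (15.953,9.355) -> (24.953,3.947) [heading=149, draw]
    PD: pen down
    RT 90: heading 149 -> 59
    -- iteration 3/3 --
    BK 10.5: (24.953,3.947) -> (19.545,-5.053) [heading=59, draw]
    PD: pen down
    RT 90: heading 59 -> 329
  ]
  -- iteration 3/3 --
  PU: pen up
  LT 337: heading 329 -> 306
  PD: pen down
  REPEAT 3 [
    -- iteration 1/3 --
    BK 10.5: (19.545,-5.053) -> (13.373,3.442) [heading=306, draw]
    PD: pen down
    RT 90: heading 306 -> 216
    -- iteration 2/3 --
    BK 10.5: (13.373,3.442) -> (21.868,9.614) [heading=216, draw]
    PD: pen down
    RT 90: heading 216 -> 126
    -- iteration 3/3 --
    BK 10.5: (21.868,9.614) -> (28.04,1.119) [heading=126, draw]
    PD: pen down
    RT 90: heading 126 -> 36
  ]
]
LT 286: heading 36 -> 322
BK 5.2: (28.04,1.119) -> (23.942,4.32) [heading=322, draw]
RT 64: heading 322 -> 258
BK 3.9: (23.942,4.32) -> (24.753,8.135) [heading=258, draw]
Final: pos=(24.753,8.135), heading=258, 12 segment(s) drawn

Segment lengths:
  seg 1: (-2,7) -> (12.006,10.753), length = 14.5
  seg 2: (12.006,10.753) -> (22.404,9.292), length = 10.5
  seg 3: (22.404,9.292) -> (20.942,-1.106), length = 10.5
  seg 4: (20.942,-1.106) -> (10.545,0.355), length = 10.5
  seg 5: (10.545,0.355) -> (15.953,9.355), length = 10.5
  seg 6: (15.953,9.355) -> (24.953,3.947), length = 10.5
  seg 7: (24.953,3.947) -> (19.545,-5.053), length = 10.5
  seg 8: (19.545,-5.053) -> (13.373,3.442), length = 10.5
  seg 9: (13.373,3.442) -> (21.868,9.614), length = 10.5
  seg 10: (21.868,9.614) -> (28.04,1.119), length = 10.5
  seg 11: (28.04,1.119) -> (23.942,4.32), length = 5.2
  seg 12: (23.942,4.32) -> (24.753,8.135), length = 3.9
Total = 118.1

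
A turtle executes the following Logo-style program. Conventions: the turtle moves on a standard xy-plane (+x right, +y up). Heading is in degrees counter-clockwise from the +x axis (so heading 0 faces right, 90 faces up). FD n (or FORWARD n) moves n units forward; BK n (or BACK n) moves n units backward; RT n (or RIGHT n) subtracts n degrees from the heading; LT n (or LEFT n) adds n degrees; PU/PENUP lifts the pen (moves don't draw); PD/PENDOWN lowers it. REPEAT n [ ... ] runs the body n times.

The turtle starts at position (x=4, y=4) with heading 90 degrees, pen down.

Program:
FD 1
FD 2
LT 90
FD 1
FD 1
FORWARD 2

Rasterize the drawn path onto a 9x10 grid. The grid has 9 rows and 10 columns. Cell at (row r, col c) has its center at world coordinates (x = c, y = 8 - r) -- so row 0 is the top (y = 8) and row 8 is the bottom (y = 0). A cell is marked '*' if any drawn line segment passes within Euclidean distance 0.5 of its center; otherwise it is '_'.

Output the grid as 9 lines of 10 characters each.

Segment 0: (4,4) -> (4,5)
Segment 1: (4,5) -> (4,7)
Segment 2: (4,7) -> (3,7)
Segment 3: (3,7) -> (2,7)
Segment 4: (2,7) -> (0,7)

Answer: __________
*****_____
____*_____
____*_____
____*_____
__________
__________
__________
__________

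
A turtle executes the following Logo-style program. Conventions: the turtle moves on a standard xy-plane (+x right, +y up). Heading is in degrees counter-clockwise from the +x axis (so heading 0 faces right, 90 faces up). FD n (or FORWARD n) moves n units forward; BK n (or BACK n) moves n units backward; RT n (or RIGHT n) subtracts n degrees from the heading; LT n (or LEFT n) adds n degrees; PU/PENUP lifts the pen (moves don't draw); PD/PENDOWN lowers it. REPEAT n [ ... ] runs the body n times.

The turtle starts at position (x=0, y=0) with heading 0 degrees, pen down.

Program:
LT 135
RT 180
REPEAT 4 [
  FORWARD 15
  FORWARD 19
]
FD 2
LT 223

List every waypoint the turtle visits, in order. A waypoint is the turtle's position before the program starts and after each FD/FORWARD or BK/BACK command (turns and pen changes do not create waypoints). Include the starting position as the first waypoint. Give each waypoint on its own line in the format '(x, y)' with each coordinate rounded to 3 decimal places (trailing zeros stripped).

Executing turtle program step by step:
Start: pos=(0,0), heading=0, pen down
LT 135: heading 0 -> 135
RT 180: heading 135 -> 315
REPEAT 4 [
  -- iteration 1/4 --
  FD 15: (0,0) -> (10.607,-10.607) [heading=315, draw]
  FD 19: (10.607,-10.607) -> (24.042,-24.042) [heading=315, draw]
  -- iteration 2/4 --
  FD 15: (24.042,-24.042) -> (34.648,-34.648) [heading=315, draw]
  FD 19: (34.648,-34.648) -> (48.083,-48.083) [heading=315, draw]
  -- iteration 3/4 --
  FD 15: (48.083,-48.083) -> (58.69,-58.69) [heading=315, draw]
  FD 19: (58.69,-58.69) -> (72.125,-72.125) [heading=315, draw]
  -- iteration 4/4 --
  FD 15: (72.125,-72.125) -> (82.731,-82.731) [heading=315, draw]
  FD 19: (82.731,-82.731) -> (96.167,-96.167) [heading=315, draw]
]
FD 2: (96.167,-96.167) -> (97.581,-97.581) [heading=315, draw]
LT 223: heading 315 -> 178
Final: pos=(97.581,-97.581), heading=178, 9 segment(s) drawn
Waypoints (10 total):
(0, 0)
(10.607, -10.607)
(24.042, -24.042)
(34.648, -34.648)
(48.083, -48.083)
(58.69, -58.69)
(72.125, -72.125)
(82.731, -82.731)
(96.167, -96.167)
(97.581, -97.581)

Answer: (0, 0)
(10.607, -10.607)
(24.042, -24.042)
(34.648, -34.648)
(48.083, -48.083)
(58.69, -58.69)
(72.125, -72.125)
(82.731, -82.731)
(96.167, -96.167)
(97.581, -97.581)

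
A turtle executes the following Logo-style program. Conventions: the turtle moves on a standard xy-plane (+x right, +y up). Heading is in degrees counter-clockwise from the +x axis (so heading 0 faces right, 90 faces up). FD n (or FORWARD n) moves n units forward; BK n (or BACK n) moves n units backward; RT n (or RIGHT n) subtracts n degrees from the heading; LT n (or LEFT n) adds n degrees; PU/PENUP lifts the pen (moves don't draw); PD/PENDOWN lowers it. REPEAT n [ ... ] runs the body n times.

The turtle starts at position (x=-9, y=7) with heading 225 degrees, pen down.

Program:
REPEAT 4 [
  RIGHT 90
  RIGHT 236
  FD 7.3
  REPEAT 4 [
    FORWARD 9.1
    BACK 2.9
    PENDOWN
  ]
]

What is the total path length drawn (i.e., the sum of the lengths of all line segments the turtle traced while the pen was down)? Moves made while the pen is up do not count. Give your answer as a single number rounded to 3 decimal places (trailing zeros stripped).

Executing turtle program step by step:
Start: pos=(-9,7), heading=225, pen down
REPEAT 4 [
  -- iteration 1/4 --
  RT 90: heading 225 -> 135
  RT 236: heading 135 -> 259
  FD 7.3: (-9,7) -> (-10.393,-0.166) [heading=259, draw]
  REPEAT 4 [
    -- iteration 1/4 --
    FD 9.1: (-10.393,-0.166) -> (-12.129,-9.099) [heading=259, draw]
    BK 2.9: (-12.129,-9.099) -> (-11.576,-6.252) [heading=259, draw]
    PD: pen down
    -- iteration 2/4 --
    FD 9.1: (-11.576,-6.252) -> (-13.312,-15.185) [heading=259, draw]
    BK 2.9: (-13.312,-15.185) -> (-12.759,-12.338) [heading=259, draw]
    PD: pen down
    -- iteration 3/4 --
    FD 9.1: (-12.759,-12.338) -> (-14.495,-21.271) [heading=259, draw]
    BK 2.9: (-14.495,-21.271) -> (-13.942,-18.424) [heading=259, draw]
    PD: pen down
    -- iteration 4/4 --
    FD 9.1: (-13.942,-18.424) -> (-15.678,-27.357) [heading=259, draw]
    BK 2.9: (-15.678,-27.357) -> (-15.125,-24.51) [heading=259, draw]
    PD: pen down
  ]
  -- iteration 2/4 --
  RT 90: heading 259 -> 169
  RT 236: heading 169 -> 293
  FD 7.3: (-15.125,-24.51) -> (-12.273,-31.23) [heading=293, draw]
  REPEAT 4 [
    -- iteration 1/4 --
    FD 9.1: (-12.273,-31.23) -> (-8.717,-39.607) [heading=293, draw]
    BK 2.9: (-8.717,-39.607) -> (-9.85,-36.937) [heading=293, draw]
    PD: pen down
    -- iteration 2/4 --
    FD 9.1: (-9.85,-36.937) -> (-6.294,-45.314) [heading=293, draw]
    BK 2.9: (-6.294,-45.314) -> (-7.428,-42.644) [heading=293, draw]
    PD: pen down
    -- iteration 3/4 --
    FD 9.1: (-7.428,-42.644) -> (-3.872,-51.021) [heading=293, draw]
    BK 2.9: (-3.872,-51.021) -> (-5.005,-48.351) [heading=293, draw]
    PD: pen down
    -- iteration 4/4 --
    FD 9.1: (-5.005,-48.351) -> (-1.449,-56.728) [heading=293, draw]
    BK 2.9: (-1.449,-56.728) -> (-2.582,-54.058) [heading=293, draw]
    PD: pen down
  ]
  -- iteration 3/4 --
  RT 90: heading 293 -> 203
  RT 236: heading 203 -> 327
  FD 7.3: (-2.582,-54.058) -> (3.54,-58.034) [heading=327, draw]
  REPEAT 4 [
    -- iteration 1/4 --
    FD 9.1: (3.54,-58.034) -> (11.172,-62.991) [heading=327, draw]
    BK 2.9: (11.172,-62.991) -> (8.74,-61.411) [heading=327, draw]
    PD: pen down
    -- iteration 2/4 --
    FD 9.1: (8.74,-61.411) -> (16.371,-66.367) [heading=327, draw]
    BK 2.9: (16.371,-66.367) -> (13.939,-64.788) [heading=327, draw]
    PD: pen down
    -- iteration 3/4 --
    FD 9.1: (13.939,-64.788) -> (21.571,-69.744) [heading=327, draw]
    BK 2.9: (21.571,-69.744) -> (19.139,-68.165) [heading=327, draw]
    PD: pen down
    -- iteration 4/4 --
    FD 9.1: (19.139,-68.165) -> (26.771,-73.121) [heading=327, draw]
    BK 2.9: (26.771,-73.121) -> (24.339,-71.541) [heading=327, draw]
    PD: pen down
  ]
  -- iteration 4/4 --
  RT 90: heading 327 -> 237
  RT 236: heading 237 -> 1
  FD 7.3: (24.339,-71.541) -> (31.638,-71.414) [heading=1, draw]
  REPEAT 4 [
    -- iteration 1/4 --
    FD 9.1: (31.638,-71.414) -> (40.736,-71.255) [heading=1, draw]
    BK 2.9: (40.736,-71.255) -> (37.837,-71.306) [heading=1, draw]
    PD: pen down
    -- iteration 2/4 --
    FD 9.1: (37.837,-71.306) -> (46.935,-71.147) [heading=1, draw]
    BK 2.9: (46.935,-71.147) -> (44.036,-71.198) [heading=1, draw]
    PD: pen down
    -- iteration 3/4 --
    FD 9.1: (44.036,-71.198) -> (53.134,-71.039) [heading=1, draw]
    BK 2.9: (53.134,-71.039) -> (50.235,-71.089) [heading=1, draw]
    PD: pen down
    -- iteration 4/4 --
    FD 9.1: (50.235,-71.089) -> (59.333,-70.931) [heading=1, draw]
    BK 2.9: (59.333,-70.931) -> (56.434,-70.981) [heading=1, draw]
    PD: pen down
  ]
]
Final: pos=(56.434,-70.981), heading=1, 36 segment(s) drawn

Segment lengths:
  seg 1: (-9,7) -> (-10.393,-0.166), length = 7.3
  seg 2: (-10.393,-0.166) -> (-12.129,-9.099), length = 9.1
  seg 3: (-12.129,-9.099) -> (-11.576,-6.252), length = 2.9
  seg 4: (-11.576,-6.252) -> (-13.312,-15.185), length = 9.1
  seg 5: (-13.312,-15.185) -> (-12.759,-12.338), length = 2.9
  seg 6: (-12.759,-12.338) -> (-14.495,-21.271), length = 9.1
  seg 7: (-14.495,-21.271) -> (-13.942,-18.424), length = 2.9
  seg 8: (-13.942,-18.424) -> (-15.678,-27.357), length = 9.1
  seg 9: (-15.678,-27.357) -> (-15.125,-24.51), length = 2.9
  seg 10: (-15.125,-24.51) -> (-12.273,-31.23), length = 7.3
  seg 11: (-12.273,-31.23) -> (-8.717,-39.607), length = 9.1
  seg 12: (-8.717,-39.607) -> (-9.85,-36.937), length = 2.9
  seg 13: (-9.85,-36.937) -> (-6.294,-45.314), length = 9.1
  seg 14: (-6.294,-45.314) -> (-7.428,-42.644), length = 2.9
  seg 15: (-7.428,-42.644) -> (-3.872,-51.021), length = 9.1
  seg 16: (-3.872,-51.021) -> (-5.005,-48.351), length = 2.9
  seg 17: (-5.005,-48.351) -> (-1.449,-56.728), length = 9.1
  seg 18: (-1.449,-56.728) -> (-2.582,-54.058), length = 2.9
  seg 19: (-2.582,-54.058) -> (3.54,-58.034), length = 7.3
  seg 20: (3.54,-58.034) -> (11.172,-62.991), length = 9.1
  seg 21: (11.172,-62.991) -> (8.74,-61.411), length = 2.9
  seg 22: (8.74,-61.411) -> (16.371,-66.367), length = 9.1
  seg 23: (16.371,-66.367) -> (13.939,-64.788), length = 2.9
  seg 24: (13.939,-64.788) -> (21.571,-69.744), length = 9.1
  seg 25: (21.571,-69.744) -> (19.139,-68.165), length = 2.9
  seg 26: (19.139,-68.165) -> (26.771,-73.121), length = 9.1
  seg 27: (26.771,-73.121) -> (24.339,-71.541), length = 2.9
  seg 28: (24.339,-71.541) -> (31.638,-71.414), length = 7.3
  seg 29: (31.638,-71.414) -> (40.736,-71.255), length = 9.1
  seg 30: (40.736,-71.255) -> (37.837,-71.306), length = 2.9
  seg 31: (37.837,-71.306) -> (46.935,-71.147), length = 9.1
  seg 32: (46.935,-71.147) -> (44.036,-71.198), length = 2.9
  seg 33: (44.036,-71.198) -> (53.134,-71.039), length = 9.1
  seg 34: (53.134,-71.039) -> (50.235,-71.089), length = 2.9
  seg 35: (50.235,-71.089) -> (59.333,-70.931), length = 9.1
  seg 36: (59.333,-70.931) -> (56.434,-70.981), length = 2.9
Total = 221.2

Answer: 221.2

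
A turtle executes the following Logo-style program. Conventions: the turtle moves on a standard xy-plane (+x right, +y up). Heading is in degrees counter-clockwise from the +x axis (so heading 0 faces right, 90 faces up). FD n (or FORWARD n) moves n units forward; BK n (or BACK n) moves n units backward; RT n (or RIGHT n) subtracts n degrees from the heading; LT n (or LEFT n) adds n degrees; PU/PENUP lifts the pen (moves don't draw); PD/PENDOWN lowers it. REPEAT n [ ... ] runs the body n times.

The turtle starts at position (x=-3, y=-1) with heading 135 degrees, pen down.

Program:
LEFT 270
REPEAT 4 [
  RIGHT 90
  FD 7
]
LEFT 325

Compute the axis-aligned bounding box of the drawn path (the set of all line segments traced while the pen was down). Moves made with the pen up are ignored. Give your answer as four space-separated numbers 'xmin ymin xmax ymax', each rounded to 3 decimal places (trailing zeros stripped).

Answer: -7.95 -10.899 1.95 -1

Derivation:
Executing turtle program step by step:
Start: pos=(-3,-1), heading=135, pen down
LT 270: heading 135 -> 45
REPEAT 4 [
  -- iteration 1/4 --
  RT 90: heading 45 -> 315
  FD 7: (-3,-1) -> (1.95,-5.95) [heading=315, draw]
  -- iteration 2/4 --
  RT 90: heading 315 -> 225
  FD 7: (1.95,-5.95) -> (-3,-10.899) [heading=225, draw]
  -- iteration 3/4 --
  RT 90: heading 225 -> 135
  FD 7: (-3,-10.899) -> (-7.95,-5.95) [heading=135, draw]
  -- iteration 4/4 --
  RT 90: heading 135 -> 45
  FD 7: (-7.95,-5.95) -> (-3,-1) [heading=45, draw]
]
LT 325: heading 45 -> 10
Final: pos=(-3,-1), heading=10, 4 segment(s) drawn

Segment endpoints: x in {-7.95, -3, -3, -3, 1.95}, y in {-10.899, -5.95, -5.95, -1, -1}
xmin=-7.95, ymin=-10.899, xmax=1.95, ymax=-1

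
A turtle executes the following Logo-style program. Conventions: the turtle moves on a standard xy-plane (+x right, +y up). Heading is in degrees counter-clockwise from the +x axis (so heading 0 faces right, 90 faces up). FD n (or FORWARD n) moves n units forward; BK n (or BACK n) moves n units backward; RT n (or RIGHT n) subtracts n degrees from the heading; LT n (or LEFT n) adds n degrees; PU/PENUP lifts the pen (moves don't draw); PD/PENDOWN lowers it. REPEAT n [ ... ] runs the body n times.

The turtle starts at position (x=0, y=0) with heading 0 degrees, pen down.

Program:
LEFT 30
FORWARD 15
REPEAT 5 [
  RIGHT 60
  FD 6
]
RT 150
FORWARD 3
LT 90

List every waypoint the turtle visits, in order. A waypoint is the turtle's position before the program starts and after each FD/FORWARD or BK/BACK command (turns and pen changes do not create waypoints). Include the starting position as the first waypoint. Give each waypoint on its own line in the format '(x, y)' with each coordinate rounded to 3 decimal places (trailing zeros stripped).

Executing turtle program step by step:
Start: pos=(0,0), heading=0, pen down
LT 30: heading 0 -> 30
FD 15: (0,0) -> (12.99,7.5) [heading=30, draw]
REPEAT 5 [
  -- iteration 1/5 --
  RT 60: heading 30 -> 330
  FD 6: (12.99,7.5) -> (18.187,4.5) [heading=330, draw]
  -- iteration 2/5 --
  RT 60: heading 330 -> 270
  FD 6: (18.187,4.5) -> (18.187,-1.5) [heading=270, draw]
  -- iteration 3/5 --
  RT 60: heading 270 -> 210
  FD 6: (18.187,-1.5) -> (12.99,-4.5) [heading=210, draw]
  -- iteration 4/5 --
  RT 60: heading 210 -> 150
  FD 6: (12.99,-4.5) -> (7.794,-1.5) [heading=150, draw]
  -- iteration 5/5 --
  RT 60: heading 150 -> 90
  FD 6: (7.794,-1.5) -> (7.794,4.5) [heading=90, draw]
]
RT 150: heading 90 -> 300
FD 3: (7.794,4.5) -> (9.294,1.902) [heading=300, draw]
LT 90: heading 300 -> 30
Final: pos=(9.294,1.902), heading=30, 7 segment(s) drawn
Waypoints (8 total):
(0, 0)
(12.99, 7.5)
(18.187, 4.5)
(18.187, -1.5)
(12.99, -4.5)
(7.794, -1.5)
(7.794, 4.5)
(9.294, 1.902)

Answer: (0, 0)
(12.99, 7.5)
(18.187, 4.5)
(18.187, -1.5)
(12.99, -4.5)
(7.794, -1.5)
(7.794, 4.5)
(9.294, 1.902)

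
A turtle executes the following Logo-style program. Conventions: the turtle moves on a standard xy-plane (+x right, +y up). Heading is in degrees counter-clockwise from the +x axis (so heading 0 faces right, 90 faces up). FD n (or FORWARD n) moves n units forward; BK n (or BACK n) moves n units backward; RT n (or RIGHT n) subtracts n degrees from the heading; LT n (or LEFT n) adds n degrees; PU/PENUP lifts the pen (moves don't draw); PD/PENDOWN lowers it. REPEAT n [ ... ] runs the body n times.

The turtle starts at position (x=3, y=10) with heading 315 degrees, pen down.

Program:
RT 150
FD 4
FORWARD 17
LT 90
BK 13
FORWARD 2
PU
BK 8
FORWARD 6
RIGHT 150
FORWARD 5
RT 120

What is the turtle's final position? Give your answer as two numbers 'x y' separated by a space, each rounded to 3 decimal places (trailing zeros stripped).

Executing turtle program step by step:
Start: pos=(3,10), heading=315, pen down
RT 150: heading 315 -> 165
FD 4: (3,10) -> (-0.864,11.035) [heading=165, draw]
FD 17: (-0.864,11.035) -> (-17.284,15.435) [heading=165, draw]
LT 90: heading 165 -> 255
BK 13: (-17.284,15.435) -> (-13.92,27.992) [heading=255, draw]
FD 2: (-13.92,27.992) -> (-14.437,26.06) [heading=255, draw]
PU: pen up
BK 8: (-14.437,26.06) -> (-12.367,33.788) [heading=255, move]
FD 6: (-12.367,33.788) -> (-13.92,27.992) [heading=255, move]
RT 150: heading 255 -> 105
FD 5: (-13.92,27.992) -> (-15.214,32.822) [heading=105, move]
RT 120: heading 105 -> 345
Final: pos=(-15.214,32.822), heading=345, 4 segment(s) drawn

Answer: -15.214 32.822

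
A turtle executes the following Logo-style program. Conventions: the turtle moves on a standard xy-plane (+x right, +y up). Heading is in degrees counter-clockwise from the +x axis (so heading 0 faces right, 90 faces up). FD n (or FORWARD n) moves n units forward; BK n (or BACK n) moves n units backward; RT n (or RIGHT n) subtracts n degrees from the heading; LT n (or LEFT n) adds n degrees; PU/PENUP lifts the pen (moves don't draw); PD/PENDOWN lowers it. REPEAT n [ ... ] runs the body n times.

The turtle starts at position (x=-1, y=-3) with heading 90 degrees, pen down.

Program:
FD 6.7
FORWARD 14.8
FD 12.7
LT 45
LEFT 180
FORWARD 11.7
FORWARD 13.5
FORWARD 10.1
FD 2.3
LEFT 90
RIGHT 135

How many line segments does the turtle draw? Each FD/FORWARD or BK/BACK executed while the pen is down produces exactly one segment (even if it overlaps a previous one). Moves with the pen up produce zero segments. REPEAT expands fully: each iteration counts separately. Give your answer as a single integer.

Answer: 7

Derivation:
Executing turtle program step by step:
Start: pos=(-1,-3), heading=90, pen down
FD 6.7: (-1,-3) -> (-1,3.7) [heading=90, draw]
FD 14.8: (-1,3.7) -> (-1,18.5) [heading=90, draw]
FD 12.7: (-1,18.5) -> (-1,31.2) [heading=90, draw]
LT 45: heading 90 -> 135
LT 180: heading 135 -> 315
FD 11.7: (-1,31.2) -> (7.273,22.927) [heading=315, draw]
FD 13.5: (7.273,22.927) -> (16.819,13.381) [heading=315, draw]
FD 10.1: (16.819,13.381) -> (23.961,6.239) [heading=315, draw]
FD 2.3: (23.961,6.239) -> (25.587,4.613) [heading=315, draw]
LT 90: heading 315 -> 45
RT 135: heading 45 -> 270
Final: pos=(25.587,4.613), heading=270, 7 segment(s) drawn
Segments drawn: 7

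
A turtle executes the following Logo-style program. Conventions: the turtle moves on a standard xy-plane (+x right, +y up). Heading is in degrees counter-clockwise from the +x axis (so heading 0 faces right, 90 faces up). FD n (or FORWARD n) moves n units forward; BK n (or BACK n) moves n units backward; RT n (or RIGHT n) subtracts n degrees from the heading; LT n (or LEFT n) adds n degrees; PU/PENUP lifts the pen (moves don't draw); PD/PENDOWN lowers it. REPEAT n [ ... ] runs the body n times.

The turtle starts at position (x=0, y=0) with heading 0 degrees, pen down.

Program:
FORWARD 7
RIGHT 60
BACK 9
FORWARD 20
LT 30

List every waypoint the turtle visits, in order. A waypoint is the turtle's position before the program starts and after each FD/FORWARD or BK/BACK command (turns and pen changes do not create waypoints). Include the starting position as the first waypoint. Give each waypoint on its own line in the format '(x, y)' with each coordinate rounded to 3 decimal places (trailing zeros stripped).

Executing turtle program step by step:
Start: pos=(0,0), heading=0, pen down
FD 7: (0,0) -> (7,0) [heading=0, draw]
RT 60: heading 0 -> 300
BK 9: (7,0) -> (2.5,7.794) [heading=300, draw]
FD 20: (2.5,7.794) -> (12.5,-9.526) [heading=300, draw]
LT 30: heading 300 -> 330
Final: pos=(12.5,-9.526), heading=330, 3 segment(s) drawn
Waypoints (4 total):
(0, 0)
(7, 0)
(2.5, 7.794)
(12.5, -9.526)

Answer: (0, 0)
(7, 0)
(2.5, 7.794)
(12.5, -9.526)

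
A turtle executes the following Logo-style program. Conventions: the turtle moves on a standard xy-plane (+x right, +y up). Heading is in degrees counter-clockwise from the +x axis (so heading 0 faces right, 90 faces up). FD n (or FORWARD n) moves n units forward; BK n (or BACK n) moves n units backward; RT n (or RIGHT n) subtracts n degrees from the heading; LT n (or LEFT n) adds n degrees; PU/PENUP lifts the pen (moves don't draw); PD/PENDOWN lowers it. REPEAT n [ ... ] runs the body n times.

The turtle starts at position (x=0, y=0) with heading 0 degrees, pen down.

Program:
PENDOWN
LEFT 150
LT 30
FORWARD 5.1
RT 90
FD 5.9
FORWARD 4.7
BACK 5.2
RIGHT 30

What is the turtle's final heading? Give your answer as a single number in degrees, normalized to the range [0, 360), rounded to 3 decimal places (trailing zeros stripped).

Answer: 60

Derivation:
Executing turtle program step by step:
Start: pos=(0,0), heading=0, pen down
PD: pen down
LT 150: heading 0 -> 150
LT 30: heading 150 -> 180
FD 5.1: (0,0) -> (-5.1,0) [heading=180, draw]
RT 90: heading 180 -> 90
FD 5.9: (-5.1,0) -> (-5.1,5.9) [heading=90, draw]
FD 4.7: (-5.1,5.9) -> (-5.1,10.6) [heading=90, draw]
BK 5.2: (-5.1,10.6) -> (-5.1,5.4) [heading=90, draw]
RT 30: heading 90 -> 60
Final: pos=(-5.1,5.4), heading=60, 4 segment(s) drawn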